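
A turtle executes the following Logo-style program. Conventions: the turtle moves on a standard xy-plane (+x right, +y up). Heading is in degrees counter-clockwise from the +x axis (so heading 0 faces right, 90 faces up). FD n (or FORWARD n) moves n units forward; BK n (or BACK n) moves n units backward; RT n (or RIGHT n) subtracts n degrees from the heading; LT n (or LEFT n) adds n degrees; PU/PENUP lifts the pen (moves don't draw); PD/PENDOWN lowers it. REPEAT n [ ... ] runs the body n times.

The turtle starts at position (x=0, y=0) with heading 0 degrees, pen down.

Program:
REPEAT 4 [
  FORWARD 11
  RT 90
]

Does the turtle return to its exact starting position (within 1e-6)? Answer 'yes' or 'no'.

Answer: yes

Derivation:
Executing turtle program step by step:
Start: pos=(0,0), heading=0, pen down
REPEAT 4 [
  -- iteration 1/4 --
  FD 11: (0,0) -> (11,0) [heading=0, draw]
  RT 90: heading 0 -> 270
  -- iteration 2/4 --
  FD 11: (11,0) -> (11,-11) [heading=270, draw]
  RT 90: heading 270 -> 180
  -- iteration 3/4 --
  FD 11: (11,-11) -> (0,-11) [heading=180, draw]
  RT 90: heading 180 -> 90
  -- iteration 4/4 --
  FD 11: (0,-11) -> (0,0) [heading=90, draw]
  RT 90: heading 90 -> 0
]
Final: pos=(0,0), heading=0, 4 segment(s) drawn

Start position: (0, 0)
Final position: (0, 0)
Distance = 0; < 1e-6 -> CLOSED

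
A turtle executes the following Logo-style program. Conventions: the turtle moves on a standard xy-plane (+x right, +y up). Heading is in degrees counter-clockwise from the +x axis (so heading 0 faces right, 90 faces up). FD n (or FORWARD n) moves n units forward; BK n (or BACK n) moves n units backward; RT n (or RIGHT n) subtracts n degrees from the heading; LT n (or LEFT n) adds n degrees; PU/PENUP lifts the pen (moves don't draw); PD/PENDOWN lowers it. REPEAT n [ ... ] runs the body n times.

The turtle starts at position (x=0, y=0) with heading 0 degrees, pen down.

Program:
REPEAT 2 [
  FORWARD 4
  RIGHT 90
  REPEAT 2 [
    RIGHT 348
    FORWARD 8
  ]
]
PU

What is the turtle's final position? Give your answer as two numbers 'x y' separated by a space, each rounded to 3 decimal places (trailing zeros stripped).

Executing turtle program step by step:
Start: pos=(0,0), heading=0, pen down
REPEAT 2 [
  -- iteration 1/2 --
  FD 4: (0,0) -> (4,0) [heading=0, draw]
  RT 90: heading 0 -> 270
  REPEAT 2 [
    -- iteration 1/2 --
    RT 348: heading 270 -> 282
    FD 8: (4,0) -> (5.663,-7.825) [heading=282, draw]
    -- iteration 2/2 --
    RT 348: heading 282 -> 294
    FD 8: (5.663,-7.825) -> (8.917,-15.134) [heading=294, draw]
  ]
  -- iteration 2/2 --
  FD 4: (8.917,-15.134) -> (10.544,-18.788) [heading=294, draw]
  RT 90: heading 294 -> 204
  REPEAT 2 [
    -- iteration 1/2 --
    RT 348: heading 204 -> 216
    FD 8: (10.544,-18.788) -> (4.072,-23.49) [heading=216, draw]
    -- iteration 2/2 --
    RT 348: heading 216 -> 228
    FD 8: (4.072,-23.49) -> (-1.281,-29.435) [heading=228, draw]
  ]
]
PU: pen up
Final: pos=(-1.281,-29.435), heading=228, 6 segment(s) drawn

Answer: -1.281 -29.435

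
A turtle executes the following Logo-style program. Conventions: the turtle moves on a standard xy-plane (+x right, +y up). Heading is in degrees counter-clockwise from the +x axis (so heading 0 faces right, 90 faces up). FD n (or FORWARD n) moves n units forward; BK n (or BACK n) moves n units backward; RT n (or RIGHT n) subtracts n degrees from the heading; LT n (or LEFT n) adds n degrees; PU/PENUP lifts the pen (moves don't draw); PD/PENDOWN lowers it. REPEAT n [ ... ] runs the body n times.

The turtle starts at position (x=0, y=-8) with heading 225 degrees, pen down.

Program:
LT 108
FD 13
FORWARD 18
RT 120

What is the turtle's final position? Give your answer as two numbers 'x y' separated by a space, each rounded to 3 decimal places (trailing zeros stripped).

Executing turtle program step by step:
Start: pos=(0,-8), heading=225, pen down
LT 108: heading 225 -> 333
FD 13: (0,-8) -> (11.583,-13.902) [heading=333, draw]
FD 18: (11.583,-13.902) -> (27.621,-22.074) [heading=333, draw]
RT 120: heading 333 -> 213
Final: pos=(27.621,-22.074), heading=213, 2 segment(s) drawn

Answer: 27.621 -22.074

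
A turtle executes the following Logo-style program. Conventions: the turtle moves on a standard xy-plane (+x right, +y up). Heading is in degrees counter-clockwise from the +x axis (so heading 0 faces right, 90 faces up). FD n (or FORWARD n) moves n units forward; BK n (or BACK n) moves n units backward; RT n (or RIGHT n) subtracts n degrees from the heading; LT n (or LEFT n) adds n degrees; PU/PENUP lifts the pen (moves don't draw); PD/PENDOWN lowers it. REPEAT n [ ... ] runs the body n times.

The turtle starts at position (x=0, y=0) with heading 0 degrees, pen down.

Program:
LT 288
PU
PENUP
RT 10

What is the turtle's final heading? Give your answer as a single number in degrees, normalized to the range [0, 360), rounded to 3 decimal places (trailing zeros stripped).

Executing turtle program step by step:
Start: pos=(0,0), heading=0, pen down
LT 288: heading 0 -> 288
PU: pen up
PU: pen up
RT 10: heading 288 -> 278
Final: pos=(0,0), heading=278, 0 segment(s) drawn

Answer: 278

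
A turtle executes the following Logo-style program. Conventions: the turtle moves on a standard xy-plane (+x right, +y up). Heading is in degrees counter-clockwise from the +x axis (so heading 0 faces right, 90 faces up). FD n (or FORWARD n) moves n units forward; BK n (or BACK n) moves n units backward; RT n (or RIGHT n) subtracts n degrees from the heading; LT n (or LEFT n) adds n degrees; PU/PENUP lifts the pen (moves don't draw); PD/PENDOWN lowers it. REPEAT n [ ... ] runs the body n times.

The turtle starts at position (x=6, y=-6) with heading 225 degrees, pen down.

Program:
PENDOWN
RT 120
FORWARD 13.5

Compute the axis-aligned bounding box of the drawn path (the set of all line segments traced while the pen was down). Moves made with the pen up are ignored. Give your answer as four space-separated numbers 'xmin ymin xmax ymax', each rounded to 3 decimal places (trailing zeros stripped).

Executing turtle program step by step:
Start: pos=(6,-6), heading=225, pen down
PD: pen down
RT 120: heading 225 -> 105
FD 13.5: (6,-6) -> (2.506,7.04) [heading=105, draw]
Final: pos=(2.506,7.04), heading=105, 1 segment(s) drawn

Segment endpoints: x in {2.506, 6}, y in {-6, 7.04}
xmin=2.506, ymin=-6, xmax=6, ymax=7.04

Answer: 2.506 -6 6 7.04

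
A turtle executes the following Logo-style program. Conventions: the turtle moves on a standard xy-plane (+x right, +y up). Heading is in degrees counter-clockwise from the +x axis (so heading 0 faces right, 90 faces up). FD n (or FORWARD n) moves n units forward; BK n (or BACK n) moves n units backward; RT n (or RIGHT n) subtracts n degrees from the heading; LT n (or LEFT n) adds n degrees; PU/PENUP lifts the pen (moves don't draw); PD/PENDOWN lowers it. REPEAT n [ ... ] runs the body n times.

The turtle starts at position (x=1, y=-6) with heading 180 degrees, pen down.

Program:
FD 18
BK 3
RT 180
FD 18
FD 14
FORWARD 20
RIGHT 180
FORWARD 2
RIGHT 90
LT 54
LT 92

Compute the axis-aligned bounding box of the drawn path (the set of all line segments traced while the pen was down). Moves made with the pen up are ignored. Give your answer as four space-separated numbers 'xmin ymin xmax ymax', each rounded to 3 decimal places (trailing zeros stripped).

Executing turtle program step by step:
Start: pos=(1,-6), heading=180, pen down
FD 18: (1,-6) -> (-17,-6) [heading=180, draw]
BK 3: (-17,-6) -> (-14,-6) [heading=180, draw]
RT 180: heading 180 -> 0
FD 18: (-14,-6) -> (4,-6) [heading=0, draw]
FD 14: (4,-6) -> (18,-6) [heading=0, draw]
FD 20: (18,-6) -> (38,-6) [heading=0, draw]
RT 180: heading 0 -> 180
FD 2: (38,-6) -> (36,-6) [heading=180, draw]
RT 90: heading 180 -> 90
LT 54: heading 90 -> 144
LT 92: heading 144 -> 236
Final: pos=(36,-6), heading=236, 6 segment(s) drawn

Segment endpoints: x in {-17, -14, 1, 4, 18, 36, 38}, y in {-6, -6}
xmin=-17, ymin=-6, xmax=38, ymax=-6

Answer: -17 -6 38 -6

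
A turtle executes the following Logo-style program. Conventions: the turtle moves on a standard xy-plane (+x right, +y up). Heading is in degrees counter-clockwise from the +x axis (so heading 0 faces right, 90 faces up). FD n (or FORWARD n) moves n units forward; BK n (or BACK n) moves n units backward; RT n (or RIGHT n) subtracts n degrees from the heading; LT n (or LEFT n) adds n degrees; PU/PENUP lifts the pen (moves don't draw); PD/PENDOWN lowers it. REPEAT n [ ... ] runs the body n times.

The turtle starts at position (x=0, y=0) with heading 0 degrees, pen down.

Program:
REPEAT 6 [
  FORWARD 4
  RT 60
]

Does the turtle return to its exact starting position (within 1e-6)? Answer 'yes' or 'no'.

Answer: yes

Derivation:
Executing turtle program step by step:
Start: pos=(0,0), heading=0, pen down
REPEAT 6 [
  -- iteration 1/6 --
  FD 4: (0,0) -> (4,0) [heading=0, draw]
  RT 60: heading 0 -> 300
  -- iteration 2/6 --
  FD 4: (4,0) -> (6,-3.464) [heading=300, draw]
  RT 60: heading 300 -> 240
  -- iteration 3/6 --
  FD 4: (6,-3.464) -> (4,-6.928) [heading=240, draw]
  RT 60: heading 240 -> 180
  -- iteration 4/6 --
  FD 4: (4,-6.928) -> (0,-6.928) [heading=180, draw]
  RT 60: heading 180 -> 120
  -- iteration 5/6 --
  FD 4: (0,-6.928) -> (-2,-3.464) [heading=120, draw]
  RT 60: heading 120 -> 60
  -- iteration 6/6 --
  FD 4: (-2,-3.464) -> (0,0) [heading=60, draw]
  RT 60: heading 60 -> 0
]
Final: pos=(0,0), heading=0, 6 segment(s) drawn

Start position: (0, 0)
Final position: (0, 0)
Distance = 0; < 1e-6 -> CLOSED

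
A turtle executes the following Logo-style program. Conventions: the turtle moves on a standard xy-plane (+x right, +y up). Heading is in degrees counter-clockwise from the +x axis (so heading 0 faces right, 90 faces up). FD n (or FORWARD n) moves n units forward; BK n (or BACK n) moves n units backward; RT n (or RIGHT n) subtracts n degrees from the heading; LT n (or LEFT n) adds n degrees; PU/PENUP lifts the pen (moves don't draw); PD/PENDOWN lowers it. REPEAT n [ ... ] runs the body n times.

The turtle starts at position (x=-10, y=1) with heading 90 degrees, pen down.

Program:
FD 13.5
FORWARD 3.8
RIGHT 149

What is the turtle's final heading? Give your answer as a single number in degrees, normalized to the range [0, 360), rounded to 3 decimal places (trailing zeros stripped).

Answer: 301

Derivation:
Executing turtle program step by step:
Start: pos=(-10,1), heading=90, pen down
FD 13.5: (-10,1) -> (-10,14.5) [heading=90, draw]
FD 3.8: (-10,14.5) -> (-10,18.3) [heading=90, draw]
RT 149: heading 90 -> 301
Final: pos=(-10,18.3), heading=301, 2 segment(s) drawn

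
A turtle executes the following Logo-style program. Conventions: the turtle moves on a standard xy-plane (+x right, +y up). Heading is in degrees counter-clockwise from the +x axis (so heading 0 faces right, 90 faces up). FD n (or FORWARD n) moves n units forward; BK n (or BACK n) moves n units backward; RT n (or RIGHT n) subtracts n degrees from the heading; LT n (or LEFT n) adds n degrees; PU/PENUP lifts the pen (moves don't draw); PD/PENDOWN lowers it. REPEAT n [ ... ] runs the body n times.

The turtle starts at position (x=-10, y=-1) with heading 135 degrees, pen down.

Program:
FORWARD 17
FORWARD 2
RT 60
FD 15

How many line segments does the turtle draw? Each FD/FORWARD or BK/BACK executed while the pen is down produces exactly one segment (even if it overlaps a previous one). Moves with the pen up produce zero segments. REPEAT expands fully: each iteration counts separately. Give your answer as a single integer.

Executing turtle program step by step:
Start: pos=(-10,-1), heading=135, pen down
FD 17: (-10,-1) -> (-22.021,11.021) [heading=135, draw]
FD 2: (-22.021,11.021) -> (-23.435,12.435) [heading=135, draw]
RT 60: heading 135 -> 75
FD 15: (-23.435,12.435) -> (-19.553,26.924) [heading=75, draw]
Final: pos=(-19.553,26.924), heading=75, 3 segment(s) drawn
Segments drawn: 3

Answer: 3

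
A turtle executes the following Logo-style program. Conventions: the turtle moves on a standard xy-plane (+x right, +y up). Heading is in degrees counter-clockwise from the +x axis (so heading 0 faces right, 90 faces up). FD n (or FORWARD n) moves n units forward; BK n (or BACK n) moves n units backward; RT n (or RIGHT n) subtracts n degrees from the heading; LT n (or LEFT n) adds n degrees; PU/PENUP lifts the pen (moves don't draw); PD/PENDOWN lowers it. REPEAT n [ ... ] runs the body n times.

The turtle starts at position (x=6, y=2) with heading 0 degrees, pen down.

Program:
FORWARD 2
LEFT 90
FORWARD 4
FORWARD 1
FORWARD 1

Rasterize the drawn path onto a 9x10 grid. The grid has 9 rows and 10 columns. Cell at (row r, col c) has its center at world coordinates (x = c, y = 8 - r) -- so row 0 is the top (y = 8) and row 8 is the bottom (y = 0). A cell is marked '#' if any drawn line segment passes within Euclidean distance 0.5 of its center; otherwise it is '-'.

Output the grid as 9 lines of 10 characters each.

Segment 0: (6,2) -> (8,2)
Segment 1: (8,2) -> (8,6)
Segment 2: (8,6) -> (8,7)
Segment 3: (8,7) -> (8,8)

Answer: --------#-
--------#-
--------#-
--------#-
--------#-
--------#-
------###-
----------
----------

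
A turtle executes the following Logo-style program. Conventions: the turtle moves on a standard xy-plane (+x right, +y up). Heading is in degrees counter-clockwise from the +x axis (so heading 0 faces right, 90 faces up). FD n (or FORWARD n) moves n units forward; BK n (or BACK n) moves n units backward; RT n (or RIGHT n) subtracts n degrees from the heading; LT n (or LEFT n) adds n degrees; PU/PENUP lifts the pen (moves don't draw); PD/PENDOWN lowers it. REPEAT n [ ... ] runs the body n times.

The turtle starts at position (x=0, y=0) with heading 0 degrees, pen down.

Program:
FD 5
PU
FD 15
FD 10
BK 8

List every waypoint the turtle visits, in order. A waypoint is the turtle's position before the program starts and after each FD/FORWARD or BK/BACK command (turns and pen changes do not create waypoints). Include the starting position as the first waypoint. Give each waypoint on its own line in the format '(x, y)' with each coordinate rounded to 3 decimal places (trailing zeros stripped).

Answer: (0, 0)
(5, 0)
(20, 0)
(30, 0)
(22, 0)

Derivation:
Executing turtle program step by step:
Start: pos=(0,0), heading=0, pen down
FD 5: (0,0) -> (5,0) [heading=0, draw]
PU: pen up
FD 15: (5,0) -> (20,0) [heading=0, move]
FD 10: (20,0) -> (30,0) [heading=0, move]
BK 8: (30,0) -> (22,0) [heading=0, move]
Final: pos=(22,0), heading=0, 1 segment(s) drawn
Waypoints (5 total):
(0, 0)
(5, 0)
(20, 0)
(30, 0)
(22, 0)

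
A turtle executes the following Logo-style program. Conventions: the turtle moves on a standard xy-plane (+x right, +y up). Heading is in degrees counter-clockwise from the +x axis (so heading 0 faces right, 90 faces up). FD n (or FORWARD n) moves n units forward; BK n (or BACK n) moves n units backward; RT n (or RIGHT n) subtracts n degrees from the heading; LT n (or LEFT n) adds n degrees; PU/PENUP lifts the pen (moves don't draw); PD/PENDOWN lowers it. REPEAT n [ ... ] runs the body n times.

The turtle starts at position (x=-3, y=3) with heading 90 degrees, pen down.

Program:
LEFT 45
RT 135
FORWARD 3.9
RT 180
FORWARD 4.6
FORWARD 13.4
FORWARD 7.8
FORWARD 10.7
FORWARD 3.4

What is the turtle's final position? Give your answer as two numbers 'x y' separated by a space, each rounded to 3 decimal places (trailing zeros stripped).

Executing turtle program step by step:
Start: pos=(-3,3), heading=90, pen down
LT 45: heading 90 -> 135
RT 135: heading 135 -> 0
FD 3.9: (-3,3) -> (0.9,3) [heading=0, draw]
RT 180: heading 0 -> 180
FD 4.6: (0.9,3) -> (-3.7,3) [heading=180, draw]
FD 13.4: (-3.7,3) -> (-17.1,3) [heading=180, draw]
FD 7.8: (-17.1,3) -> (-24.9,3) [heading=180, draw]
FD 10.7: (-24.9,3) -> (-35.6,3) [heading=180, draw]
FD 3.4: (-35.6,3) -> (-39,3) [heading=180, draw]
Final: pos=(-39,3), heading=180, 6 segment(s) drawn

Answer: -39 3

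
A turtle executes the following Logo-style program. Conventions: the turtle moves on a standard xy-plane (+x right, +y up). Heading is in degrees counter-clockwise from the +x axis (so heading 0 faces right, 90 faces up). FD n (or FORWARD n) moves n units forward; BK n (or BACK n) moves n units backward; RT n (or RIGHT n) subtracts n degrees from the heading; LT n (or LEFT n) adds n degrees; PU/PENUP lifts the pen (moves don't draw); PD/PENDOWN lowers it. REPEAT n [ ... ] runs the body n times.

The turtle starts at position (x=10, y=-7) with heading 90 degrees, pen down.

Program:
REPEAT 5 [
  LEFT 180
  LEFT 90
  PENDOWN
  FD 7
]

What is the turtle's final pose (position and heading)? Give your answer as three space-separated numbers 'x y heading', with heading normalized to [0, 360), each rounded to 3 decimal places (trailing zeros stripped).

Executing turtle program step by step:
Start: pos=(10,-7), heading=90, pen down
REPEAT 5 [
  -- iteration 1/5 --
  LT 180: heading 90 -> 270
  LT 90: heading 270 -> 0
  PD: pen down
  FD 7: (10,-7) -> (17,-7) [heading=0, draw]
  -- iteration 2/5 --
  LT 180: heading 0 -> 180
  LT 90: heading 180 -> 270
  PD: pen down
  FD 7: (17,-7) -> (17,-14) [heading=270, draw]
  -- iteration 3/5 --
  LT 180: heading 270 -> 90
  LT 90: heading 90 -> 180
  PD: pen down
  FD 7: (17,-14) -> (10,-14) [heading=180, draw]
  -- iteration 4/5 --
  LT 180: heading 180 -> 0
  LT 90: heading 0 -> 90
  PD: pen down
  FD 7: (10,-14) -> (10,-7) [heading=90, draw]
  -- iteration 5/5 --
  LT 180: heading 90 -> 270
  LT 90: heading 270 -> 0
  PD: pen down
  FD 7: (10,-7) -> (17,-7) [heading=0, draw]
]
Final: pos=(17,-7), heading=0, 5 segment(s) drawn

Answer: 17 -7 0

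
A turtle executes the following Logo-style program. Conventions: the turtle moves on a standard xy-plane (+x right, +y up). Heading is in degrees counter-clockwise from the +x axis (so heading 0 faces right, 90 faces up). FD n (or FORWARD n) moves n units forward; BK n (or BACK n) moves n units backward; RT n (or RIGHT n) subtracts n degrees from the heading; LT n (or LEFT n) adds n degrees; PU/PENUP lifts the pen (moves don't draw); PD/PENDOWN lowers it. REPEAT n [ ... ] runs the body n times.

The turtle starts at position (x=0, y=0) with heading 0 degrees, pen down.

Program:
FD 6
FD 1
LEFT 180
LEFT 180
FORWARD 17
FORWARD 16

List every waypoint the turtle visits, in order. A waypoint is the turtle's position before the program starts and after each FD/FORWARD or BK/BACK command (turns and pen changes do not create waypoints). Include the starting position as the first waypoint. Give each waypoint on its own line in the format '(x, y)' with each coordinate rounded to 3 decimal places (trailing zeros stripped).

Executing turtle program step by step:
Start: pos=(0,0), heading=0, pen down
FD 6: (0,0) -> (6,0) [heading=0, draw]
FD 1: (6,0) -> (7,0) [heading=0, draw]
LT 180: heading 0 -> 180
LT 180: heading 180 -> 0
FD 17: (7,0) -> (24,0) [heading=0, draw]
FD 16: (24,0) -> (40,0) [heading=0, draw]
Final: pos=(40,0), heading=0, 4 segment(s) drawn
Waypoints (5 total):
(0, 0)
(6, 0)
(7, 0)
(24, 0)
(40, 0)

Answer: (0, 0)
(6, 0)
(7, 0)
(24, 0)
(40, 0)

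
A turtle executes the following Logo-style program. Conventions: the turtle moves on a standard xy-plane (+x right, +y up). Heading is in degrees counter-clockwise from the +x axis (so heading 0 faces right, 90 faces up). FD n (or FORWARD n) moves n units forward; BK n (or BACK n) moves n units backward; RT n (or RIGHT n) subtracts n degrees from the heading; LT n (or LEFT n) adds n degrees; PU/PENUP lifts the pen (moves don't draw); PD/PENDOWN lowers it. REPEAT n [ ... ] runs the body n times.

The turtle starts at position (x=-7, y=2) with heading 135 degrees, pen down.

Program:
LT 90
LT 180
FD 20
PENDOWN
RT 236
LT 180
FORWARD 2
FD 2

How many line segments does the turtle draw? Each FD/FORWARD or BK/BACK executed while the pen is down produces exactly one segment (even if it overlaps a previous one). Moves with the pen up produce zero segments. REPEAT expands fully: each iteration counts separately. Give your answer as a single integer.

Answer: 3

Derivation:
Executing turtle program step by step:
Start: pos=(-7,2), heading=135, pen down
LT 90: heading 135 -> 225
LT 180: heading 225 -> 45
FD 20: (-7,2) -> (7.142,16.142) [heading=45, draw]
PD: pen down
RT 236: heading 45 -> 169
LT 180: heading 169 -> 349
FD 2: (7.142,16.142) -> (9.105,15.761) [heading=349, draw]
FD 2: (9.105,15.761) -> (11.069,15.379) [heading=349, draw]
Final: pos=(11.069,15.379), heading=349, 3 segment(s) drawn
Segments drawn: 3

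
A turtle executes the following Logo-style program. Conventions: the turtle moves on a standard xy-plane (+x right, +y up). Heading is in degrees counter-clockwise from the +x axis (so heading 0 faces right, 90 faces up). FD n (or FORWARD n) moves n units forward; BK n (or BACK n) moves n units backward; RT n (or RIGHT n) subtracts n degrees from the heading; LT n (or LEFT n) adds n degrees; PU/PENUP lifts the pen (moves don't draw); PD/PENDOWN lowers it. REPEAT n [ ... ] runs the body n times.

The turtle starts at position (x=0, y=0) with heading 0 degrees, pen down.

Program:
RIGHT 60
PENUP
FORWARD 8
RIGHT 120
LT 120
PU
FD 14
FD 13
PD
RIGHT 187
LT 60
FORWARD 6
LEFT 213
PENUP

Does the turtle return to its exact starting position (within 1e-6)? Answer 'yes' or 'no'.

Answer: no

Derivation:
Executing turtle program step by step:
Start: pos=(0,0), heading=0, pen down
RT 60: heading 0 -> 300
PU: pen up
FD 8: (0,0) -> (4,-6.928) [heading=300, move]
RT 120: heading 300 -> 180
LT 120: heading 180 -> 300
PU: pen up
FD 14: (4,-6.928) -> (11,-19.053) [heading=300, move]
FD 13: (11,-19.053) -> (17.5,-30.311) [heading=300, move]
PD: pen down
RT 187: heading 300 -> 113
LT 60: heading 113 -> 173
FD 6: (17.5,-30.311) -> (11.545,-29.58) [heading=173, draw]
LT 213: heading 173 -> 26
PU: pen up
Final: pos=(11.545,-29.58), heading=26, 1 segment(s) drawn

Start position: (0, 0)
Final position: (11.545, -29.58)
Distance = 31.753; >= 1e-6 -> NOT closed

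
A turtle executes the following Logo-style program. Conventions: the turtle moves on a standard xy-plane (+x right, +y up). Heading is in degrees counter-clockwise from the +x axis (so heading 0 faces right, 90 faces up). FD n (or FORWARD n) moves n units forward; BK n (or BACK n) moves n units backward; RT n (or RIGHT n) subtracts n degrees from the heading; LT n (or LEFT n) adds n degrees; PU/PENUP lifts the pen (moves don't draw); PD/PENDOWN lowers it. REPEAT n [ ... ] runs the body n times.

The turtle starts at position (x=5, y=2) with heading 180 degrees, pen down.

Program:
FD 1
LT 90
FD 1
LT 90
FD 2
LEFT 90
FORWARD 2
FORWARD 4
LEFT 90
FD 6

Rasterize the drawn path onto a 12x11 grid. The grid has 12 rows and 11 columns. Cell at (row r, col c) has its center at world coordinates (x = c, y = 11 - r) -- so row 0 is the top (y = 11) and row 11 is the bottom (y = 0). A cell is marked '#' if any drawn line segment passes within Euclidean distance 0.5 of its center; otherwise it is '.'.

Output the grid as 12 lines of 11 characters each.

Answer: ...........
...........
...........
...........
#######....
......#....
......#....
......#....
......#....
....###....
....###....
...........

Derivation:
Segment 0: (5,2) -> (4,2)
Segment 1: (4,2) -> (4,1)
Segment 2: (4,1) -> (6,1)
Segment 3: (6,1) -> (6,3)
Segment 4: (6,3) -> (6,7)
Segment 5: (6,7) -> (0,7)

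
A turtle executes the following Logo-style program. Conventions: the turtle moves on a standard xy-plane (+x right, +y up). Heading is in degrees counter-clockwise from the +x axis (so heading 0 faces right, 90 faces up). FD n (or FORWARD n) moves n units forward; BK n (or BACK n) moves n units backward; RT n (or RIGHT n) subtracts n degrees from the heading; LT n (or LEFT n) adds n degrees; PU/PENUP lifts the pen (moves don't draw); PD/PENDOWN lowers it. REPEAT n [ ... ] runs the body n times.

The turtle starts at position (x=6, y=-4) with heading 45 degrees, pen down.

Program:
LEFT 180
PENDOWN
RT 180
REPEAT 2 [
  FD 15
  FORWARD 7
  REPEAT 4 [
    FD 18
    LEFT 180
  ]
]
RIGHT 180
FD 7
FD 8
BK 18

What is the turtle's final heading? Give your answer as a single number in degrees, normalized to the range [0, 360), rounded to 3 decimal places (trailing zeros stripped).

Answer: 225

Derivation:
Executing turtle program step by step:
Start: pos=(6,-4), heading=45, pen down
LT 180: heading 45 -> 225
PD: pen down
RT 180: heading 225 -> 45
REPEAT 2 [
  -- iteration 1/2 --
  FD 15: (6,-4) -> (16.607,6.607) [heading=45, draw]
  FD 7: (16.607,6.607) -> (21.556,11.556) [heading=45, draw]
  REPEAT 4 [
    -- iteration 1/4 --
    FD 18: (21.556,11.556) -> (34.284,24.284) [heading=45, draw]
    LT 180: heading 45 -> 225
    -- iteration 2/4 --
    FD 18: (34.284,24.284) -> (21.556,11.556) [heading=225, draw]
    LT 180: heading 225 -> 45
    -- iteration 3/4 --
    FD 18: (21.556,11.556) -> (34.284,24.284) [heading=45, draw]
    LT 180: heading 45 -> 225
    -- iteration 4/4 --
    FD 18: (34.284,24.284) -> (21.556,11.556) [heading=225, draw]
    LT 180: heading 225 -> 45
  ]
  -- iteration 2/2 --
  FD 15: (21.556,11.556) -> (32.163,22.163) [heading=45, draw]
  FD 7: (32.163,22.163) -> (37.113,27.113) [heading=45, draw]
  REPEAT 4 [
    -- iteration 1/4 --
    FD 18: (37.113,27.113) -> (49.841,39.841) [heading=45, draw]
    LT 180: heading 45 -> 225
    -- iteration 2/4 --
    FD 18: (49.841,39.841) -> (37.113,27.113) [heading=225, draw]
    LT 180: heading 225 -> 45
    -- iteration 3/4 --
    FD 18: (37.113,27.113) -> (49.841,39.841) [heading=45, draw]
    LT 180: heading 45 -> 225
    -- iteration 4/4 --
    FD 18: (49.841,39.841) -> (37.113,27.113) [heading=225, draw]
    LT 180: heading 225 -> 45
  ]
]
RT 180: heading 45 -> 225
FD 7: (37.113,27.113) -> (32.163,22.163) [heading=225, draw]
FD 8: (32.163,22.163) -> (26.506,16.506) [heading=225, draw]
BK 18: (26.506,16.506) -> (39.234,29.234) [heading=225, draw]
Final: pos=(39.234,29.234), heading=225, 15 segment(s) drawn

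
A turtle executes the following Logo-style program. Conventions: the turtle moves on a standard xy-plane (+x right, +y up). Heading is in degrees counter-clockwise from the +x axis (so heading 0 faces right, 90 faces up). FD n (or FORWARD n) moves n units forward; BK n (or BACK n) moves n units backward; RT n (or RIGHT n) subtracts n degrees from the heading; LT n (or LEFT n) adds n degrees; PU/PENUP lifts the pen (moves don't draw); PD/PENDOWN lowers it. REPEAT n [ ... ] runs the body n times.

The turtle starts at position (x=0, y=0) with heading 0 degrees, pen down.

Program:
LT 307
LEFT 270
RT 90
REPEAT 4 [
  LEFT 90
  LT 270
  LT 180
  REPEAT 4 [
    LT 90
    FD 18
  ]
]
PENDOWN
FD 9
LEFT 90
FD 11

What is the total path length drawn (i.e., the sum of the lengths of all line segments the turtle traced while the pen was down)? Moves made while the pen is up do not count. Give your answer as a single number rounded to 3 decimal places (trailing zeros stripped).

Answer: 308

Derivation:
Executing turtle program step by step:
Start: pos=(0,0), heading=0, pen down
LT 307: heading 0 -> 307
LT 270: heading 307 -> 217
RT 90: heading 217 -> 127
REPEAT 4 [
  -- iteration 1/4 --
  LT 90: heading 127 -> 217
  LT 270: heading 217 -> 127
  LT 180: heading 127 -> 307
  REPEAT 4 [
    -- iteration 1/4 --
    LT 90: heading 307 -> 37
    FD 18: (0,0) -> (14.375,10.833) [heading=37, draw]
    -- iteration 2/4 --
    LT 90: heading 37 -> 127
    FD 18: (14.375,10.833) -> (3.543,25.208) [heading=127, draw]
    -- iteration 3/4 --
    LT 90: heading 127 -> 217
    FD 18: (3.543,25.208) -> (-10.833,14.375) [heading=217, draw]
    -- iteration 4/4 --
    LT 90: heading 217 -> 307
    FD 18: (-10.833,14.375) -> (0,0) [heading=307, draw]
  ]
  -- iteration 2/4 --
  LT 90: heading 307 -> 37
  LT 270: heading 37 -> 307
  LT 180: heading 307 -> 127
  REPEAT 4 [
    -- iteration 1/4 --
    LT 90: heading 127 -> 217
    FD 18: (0,0) -> (-14.375,-10.833) [heading=217, draw]
    -- iteration 2/4 --
    LT 90: heading 217 -> 307
    FD 18: (-14.375,-10.833) -> (-3.543,-25.208) [heading=307, draw]
    -- iteration 3/4 --
    LT 90: heading 307 -> 37
    FD 18: (-3.543,-25.208) -> (10.833,-14.375) [heading=37, draw]
    -- iteration 4/4 --
    LT 90: heading 37 -> 127
    FD 18: (10.833,-14.375) -> (0,0) [heading=127, draw]
  ]
  -- iteration 3/4 --
  LT 90: heading 127 -> 217
  LT 270: heading 217 -> 127
  LT 180: heading 127 -> 307
  REPEAT 4 [
    -- iteration 1/4 --
    LT 90: heading 307 -> 37
    FD 18: (0,0) -> (14.375,10.833) [heading=37, draw]
    -- iteration 2/4 --
    LT 90: heading 37 -> 127
    FD 18: (14.375,10.833) -> (3.543,25.208) [heading=127, draw]
    -- iteration 3/4 --
    LT 90: heading 127 -> 217
    FD 18: (3.543,25.208) -> (-10.833,14.375) [heading=217, draw]
    -- iteration 4/4 --
    LT 90: heading 217 -> 307
    FD 18: (-10.833,14.375) -> (0,0) [heading=307, draw]
  ]
  -- iteration 4/4 --
  LT 90: heading 307 -> 37
  LT 270: heading 37 -> 307
  LT 180: heading 307 -> 127
  REPEAT 4 [
    -- iteration 1/4 --
    LT 90: heading 127 -> 217
    FD 18: (0,0) -> (-14.375,-10.833) [heading=217, draw]
    -- iteration 2/4 --
    LT 90: heading 217 -> 307
    FD 18: (-14.375,-10.833) -> (-3.543,-25.208) [heading=307, draw]
    -- iteration 3/4 --
    LT 90: heading 307 -> 37
    FD 18: (-3.543,-25.208) -> (10.833,-14.375) [heading=37, draw]
    -- iteration 4/4 --
    LT 90: heading 37 -> 127
    FD 18: (10.833,-14.375) -> (0,0) [heading=127, draw]
  ]
]
PD: pen down
FD 9: (0,0) -> (-5.416,7.188) [heading=127, draw]
LT 90: heading 127 -> 217
FD 11: (-5.416,7.188) -> (-14.201,0.568) [heading=217, draw]
Final: pos=(-14.201,0.568), heading=217, 18 segment(s) drawn

Segment lengths:
  seg 1: (0,0) -> (14.375,10.833), length = 18
  seg 2: (14.375,10.833) -> (3.543,25.208), length = 18
  seg 3: (3.543,25.208) -> (-10.833,14.375), length = 18
  seg 4: (-10.833,14.375) -> (0,0), length = 18
  seg 5: (0,0) -> (-14.375,-10.833), length = 18
  seg 6: (-14.375,-10.833) -> (-3.543,-25.208), length = 18
  seg 7: (-3.543,-25.208) -> (10.833,-14.375), length = 18
  seg 8: (10.833,-14.375) -> (0,0), length = 18
  seg 9: (0,0) -> (14.375,10.833), length = 18
  seg 10: (14.375,10.833) -> (3.543,25.208), length = 18
  seg 11: (3.543,25.208) -> (-10.833,14.375), length = 18
  seg 12: (-10.833,14.375) -> (0,0), length = 18
  seg 13: (0,0) -> (-14.375,-10.833), length = 18
  seg 14: (-14.375,-10.833) -> (-3.543,-25.208), length = 18
  seg 15: (-3.543,-25.208) -> (10.833,-14.375), length = 18
  seg 16: (10.833,-14.375) -> (0,0), length = 18
  seg 17: (0,0) -> (-5.416,7.188), length = 9
  seg 18: (-5.416,7.188) -> (-14.201,0.568), length = 11
Total = 308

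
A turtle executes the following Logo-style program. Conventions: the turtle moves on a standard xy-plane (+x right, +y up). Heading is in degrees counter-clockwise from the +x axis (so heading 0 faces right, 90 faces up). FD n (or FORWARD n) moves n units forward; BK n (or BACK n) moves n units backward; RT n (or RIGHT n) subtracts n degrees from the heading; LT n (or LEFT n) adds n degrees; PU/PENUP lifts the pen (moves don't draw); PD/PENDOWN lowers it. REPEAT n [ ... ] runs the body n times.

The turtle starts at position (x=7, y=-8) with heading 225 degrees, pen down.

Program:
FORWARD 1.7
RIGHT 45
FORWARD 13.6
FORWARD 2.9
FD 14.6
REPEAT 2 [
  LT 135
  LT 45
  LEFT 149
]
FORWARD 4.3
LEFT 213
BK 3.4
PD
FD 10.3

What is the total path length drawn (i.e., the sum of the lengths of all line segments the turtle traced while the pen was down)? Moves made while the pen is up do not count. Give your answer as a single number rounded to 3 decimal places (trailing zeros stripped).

Executing turtle program step by step:
Start: pos=(7,-8), heading=225, pen down
FD 1.7: (7,-8) -> (5.798,-9.202) [heading=225, draw]
RT 45: heading 225 -> 180
FD 13.6: (5.798,-9.202) -> (-7.802,-9.202) [heading=180, draw]
FD 2.9: (-7.802,-9.202) -> (-10.702,-9.202) [heading=180, draw]
FD 14.6: (-10.702,-9.202) -> (-25.302,-9.202) [heading=180, draw]
REPEAT 2 [
  -- iteration 1/2 --
  LT 135: heading 180 -> 315
  LT 45: heading 315 -> 0
  LT 149: heading 0 -> 149
  -- iteration 2/2 --
  LT 135: heading 149 -> 284
  LT 45: heading 284 -> 329
  LT 149: heading 329 -> 118
]
FD 4.3: (-25.302,-9.202) -> (-27.321,-5.405) [heading=118, draw]
LT 213: heading 118 -> 331
BK 3.4: (-27.321,-5.405) -> (-30.295,-3.757) [heading=331, draw]
PD: pen down
FD 10.3: (-30.295,-3.757) -> (-21.286,-8.751) [heading=331, draw]
Final: pos=(-21.286,-8.751), heading=331, 7 segment(s) drawn

Segment lengths:
  seg 1: (7,-8) -> (5.798,-9.202), length = 1.7
  seg 2: (5.798,-9.202) -> (-7.802,-9.202), length = 13.6
  seg 3: (-7.802,-9.202) -> (-10.702,-9.202), length = 2.9
  seg 4: (-10.702,-9.202) -> (-25.302,-9.202), length = 14.6
  seg 5: (-25.302,-9.202) -> (-27.321,-5.405), length = 4.3
  seg 6: (-27.321,-5.405) -> (-30.295,-3.757), length = 3.4
  seg 7: (-30.295,-3.757) -> (-21.286,-8.751), length = 10.3
Total = 50.8

Answer: 50.8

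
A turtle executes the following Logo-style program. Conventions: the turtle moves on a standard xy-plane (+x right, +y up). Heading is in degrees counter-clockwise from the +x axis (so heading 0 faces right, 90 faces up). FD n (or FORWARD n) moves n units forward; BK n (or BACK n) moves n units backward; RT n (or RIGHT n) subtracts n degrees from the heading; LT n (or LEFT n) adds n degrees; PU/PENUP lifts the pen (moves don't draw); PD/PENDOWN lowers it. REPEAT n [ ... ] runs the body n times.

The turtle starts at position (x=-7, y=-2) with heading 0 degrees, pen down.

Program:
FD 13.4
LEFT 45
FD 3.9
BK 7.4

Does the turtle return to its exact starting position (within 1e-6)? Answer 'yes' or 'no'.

Executing turtle program step by step:
Start: pos=(-7,-2), heading=0, pen down
FD 13.4: (-7,-2) -> (6.4,-2) [heading=0, draw]
LT 45: heading 0 -> 45
FD 3.9: (6.4,-2) -> (9.158,0.758) [heading=45, draw]
BK 7.4: (9.158,0.758) -> (3.925,-4.475) [heading=45, draw]
Final: pos=(3.925,-4.475), heading=45, 3 segment(s) drawn

Start position: (-7, -2)
Final position: (3.925, -4.475)
Distance = 11.202; >= 1e-6 -> NOT closed

Answer: no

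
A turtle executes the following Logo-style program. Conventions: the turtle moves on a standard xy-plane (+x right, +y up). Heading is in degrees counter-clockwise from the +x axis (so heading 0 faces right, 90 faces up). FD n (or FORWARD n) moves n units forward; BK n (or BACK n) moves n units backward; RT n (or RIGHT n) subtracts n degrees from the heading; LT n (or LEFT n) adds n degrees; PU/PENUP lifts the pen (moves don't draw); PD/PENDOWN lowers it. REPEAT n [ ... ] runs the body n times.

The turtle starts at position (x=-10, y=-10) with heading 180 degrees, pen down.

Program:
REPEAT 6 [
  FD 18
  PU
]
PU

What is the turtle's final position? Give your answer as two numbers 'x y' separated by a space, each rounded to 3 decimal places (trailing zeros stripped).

Executing turtle program step by step:
Start: pos=(-10,-10), heading=180, pen down
REPEAT 6 [
  -- iteration 1/6 --
  FD 18: (-10,-10) -> (-28,-10) [heading=180, draw]
  PU: pen up
  -- iteration 2/6 --
  FD 18: (-28,-10) -> (-46,-10) [heading=180, move]
  PU: pen up
  -- iteration 3/6 --
  FD 18: (-46,-10) -> (-64,-10) [heading=180, move]
  PU: pen up
  -- iteration 4/6 --
  FD 18: (-64,-10) -> (-82,-10) [heading=180, move]
  PU: pen up
  -- iteration 5/6 --
  FD 18: (-82,-10) -> (-100,-10) [heading=180, move]
  PU: pen up
  -- iteration 6/6 --
  FD 18: (-100,-10) -> (-118,-10) [heading=180, move]
  PU: pen up
]
PU: pen up
Final: pos=(-118,-10), heading=180, 1 segment(s) drawn

Answer: -118 -10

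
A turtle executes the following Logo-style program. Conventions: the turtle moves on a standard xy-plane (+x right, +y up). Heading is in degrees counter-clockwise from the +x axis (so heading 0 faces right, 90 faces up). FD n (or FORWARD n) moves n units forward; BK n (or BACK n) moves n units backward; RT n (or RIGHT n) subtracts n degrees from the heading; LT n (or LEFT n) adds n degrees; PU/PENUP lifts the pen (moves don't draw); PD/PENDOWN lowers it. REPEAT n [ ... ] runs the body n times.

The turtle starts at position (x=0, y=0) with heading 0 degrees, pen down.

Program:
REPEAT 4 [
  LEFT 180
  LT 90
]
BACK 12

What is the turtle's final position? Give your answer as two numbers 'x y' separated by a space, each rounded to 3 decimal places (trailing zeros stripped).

Executing turtle program step by step:
Start: pos=(0,0), heading=0, pen down
REPEAT 4 [
  -- iteration 1/4 --
  LT 180: heading 0 -> 180
  LT 90: heading 180 -> 270
  -- iteration 2/4 --
  LT 180: heading 270 -> 90
  LT 90: heading 90 -> 180
  -- iteration 3/4 --
  LT 180: heading 180 -> 0
  LT 90: heading 0 -> 90
  -- iteration 4/4 --
  LT 180: heading 90 -> 270
  LT 90: heading 270 -> 0
]
BK 12: (0,0) -> (-12,0) [heading=0, draw]
Final: pos=(-12,0), heading=0, 1 segment(s) drawn

Answer: -12 0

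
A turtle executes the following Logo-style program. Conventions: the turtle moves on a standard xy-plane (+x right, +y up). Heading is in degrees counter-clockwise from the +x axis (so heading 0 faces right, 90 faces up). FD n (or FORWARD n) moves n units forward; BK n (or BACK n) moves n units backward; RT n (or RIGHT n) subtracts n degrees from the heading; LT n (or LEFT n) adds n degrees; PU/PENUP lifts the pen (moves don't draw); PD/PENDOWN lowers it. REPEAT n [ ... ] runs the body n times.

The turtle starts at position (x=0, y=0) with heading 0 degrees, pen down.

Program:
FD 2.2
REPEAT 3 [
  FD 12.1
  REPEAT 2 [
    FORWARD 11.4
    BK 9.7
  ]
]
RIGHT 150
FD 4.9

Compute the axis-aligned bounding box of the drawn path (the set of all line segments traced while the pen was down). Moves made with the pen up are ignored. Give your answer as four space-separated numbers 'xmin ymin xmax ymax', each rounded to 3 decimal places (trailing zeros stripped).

Executing turtle program step by step:
Start: pos=(0,0), heading=0, pen down
FD 2.2: (0,0) -> (2.2,0) [heading=0, draw]
REPEAT 3 [
  -- iteration 1/3 --
  FD 12.1: (2.2,0) -> (14.3,0) [heading=0, draw]
  REPEAT 2 [
    -- iteration 1/2 --
    FD 11.4: (14.3,0) -> (25.7,0) [heading=0, draw]
    BK 9.7: (25.7,0) -> (16,0) [heading=0, draw]
    -- iteration 2/2 --
    FD 11.4: (16,0) -> (27.4,0) [heading=0, draw]
    BK 9.7: (27.4,0) -> (17.7,0) [heading=0, draw]
  ]
  -- iteration 2/3 --
  FD 12.1: (17.7,0) -> (29.8,0) [heading=0, draw]
  REPEAT 2 [
    -- iteration 1/2 --
    FD 11.4: (29.8,0) -> (41.2,0) [heading=0, draw]
    BK 9.7: (41.2,0) -> (31.5,0) [heading=0, draw]
    -- iteration 2/2 --
    FD 11.4: (31.5,0) -> (42.9,0) [heading=0, draw]
    BK 9.7: (42.9,0) -> (33.2,0) [heading=0, draw]
  ]
  -- iteration 3/3 --
  FD 12.1: (33.2,0) -> (45.3,0) [heading=0, draw]
  REPEAT 2 [
    -- iteration 1/2 --
    FD 11.4: (45.3,0) -> (56.7,0) [heading=0, draw]
    BK 9.7: (56.7,0) -> (47,0) [heading=0, draw]
    -- iteration 2/2 --
    FD 11.4: (47,0) -> (58.4,0) [heading=0, draw]
    BK 9.7: (58.4,0) -> (48.7,0) [heading=0, draw]
  ]
]
RT 150: heading 0 -> 210
FD 4.9: (48.7,0) -> (44.456,-2.45) [heading=210, draw]
Final: pos=(44.456,-2.45), heading=210, 17 segment(s) drawn

Segment endpoints: x in {0, 2.2, 14.3, 16, 17.7, 25.7, 27.4, 29.8, 31.5, 33.2, 41.2, 42.9, 44.456, 45.3, 47, 48.7, 56.7, 58.4}, y in {-2.45, 0}
xmin=0, ymin=-2.45, xmax=58.4, ymax=0

Answer: 0 -2.45 58.4 0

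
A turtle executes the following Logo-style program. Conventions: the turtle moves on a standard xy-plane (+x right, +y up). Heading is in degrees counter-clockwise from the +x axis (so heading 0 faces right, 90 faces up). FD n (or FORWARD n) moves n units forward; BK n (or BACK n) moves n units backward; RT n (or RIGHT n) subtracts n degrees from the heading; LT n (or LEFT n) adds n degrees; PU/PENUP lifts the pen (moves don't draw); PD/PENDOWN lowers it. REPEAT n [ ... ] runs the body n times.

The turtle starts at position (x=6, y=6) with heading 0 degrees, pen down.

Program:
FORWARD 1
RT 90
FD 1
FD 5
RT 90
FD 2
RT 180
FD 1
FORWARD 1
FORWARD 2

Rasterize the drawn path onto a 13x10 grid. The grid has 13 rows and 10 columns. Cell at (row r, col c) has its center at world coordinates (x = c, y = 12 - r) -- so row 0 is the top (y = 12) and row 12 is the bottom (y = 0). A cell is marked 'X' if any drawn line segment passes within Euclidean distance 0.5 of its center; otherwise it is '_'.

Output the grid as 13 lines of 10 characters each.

Answer: __________
__________
__________
__________
__________
__________
______XX__
_______X__
_______X__
_______X__
_______X__
_______X__
_____XXXXX

Derivation:
Segment 0: (6,6) -> (7,6)
Segment 1: (7,6) -> (7,5)
Segment 2: (7,5) -> (7,0)
Segment 3: (7,0) -> (5,-0)
Segment 4: (5,-0) -> (6,0)
Segment 5: (6,0) -> (7,0)
Segment 6: (7,0) -> (9,0)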